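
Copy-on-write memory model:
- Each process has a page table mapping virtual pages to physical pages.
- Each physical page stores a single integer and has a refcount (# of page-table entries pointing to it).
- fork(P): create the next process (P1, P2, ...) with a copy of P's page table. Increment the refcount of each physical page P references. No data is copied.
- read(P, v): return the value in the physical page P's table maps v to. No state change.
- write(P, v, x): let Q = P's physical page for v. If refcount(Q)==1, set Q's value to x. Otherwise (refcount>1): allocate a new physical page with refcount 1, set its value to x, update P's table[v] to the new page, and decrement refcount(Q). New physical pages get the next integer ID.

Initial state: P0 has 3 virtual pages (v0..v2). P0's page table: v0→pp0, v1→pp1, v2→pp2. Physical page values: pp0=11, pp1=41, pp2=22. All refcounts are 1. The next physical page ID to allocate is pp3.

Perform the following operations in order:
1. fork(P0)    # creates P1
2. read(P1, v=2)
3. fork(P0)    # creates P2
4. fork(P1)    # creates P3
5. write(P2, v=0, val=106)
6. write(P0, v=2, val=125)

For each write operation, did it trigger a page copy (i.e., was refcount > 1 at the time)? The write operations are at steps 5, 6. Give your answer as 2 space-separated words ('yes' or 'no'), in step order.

Op 1: fork(P0) -> P1. 3 ppages; refcounts: pp0:2 pp1:2 pp2:2
Op 2: read(P1, v2) -> 22. No state change.
Op 3: fork(P0) -> P2. 3 ppages; refcounts: pp0:3 pp1:3 pp2:3
Op 4: fork(P1) -> P3. 3 ppages; refcounts: pp0:4 pp1:4 pp2:4
Op 5: write(P2, v0, 106). refcount(pp0)=4>1 -> COPY to pp3. 4 ppages; refcounts: pp0:3 pp1:4 pp2:4 pp3:1
Op 6: write(P0, v2, 125). refcount(pp2)=4>1 -> COPY to pp4. 5 ppages; refcounts: pp0:3 pp1:4 pp2:3 pp3:1 pp4:1

yes yes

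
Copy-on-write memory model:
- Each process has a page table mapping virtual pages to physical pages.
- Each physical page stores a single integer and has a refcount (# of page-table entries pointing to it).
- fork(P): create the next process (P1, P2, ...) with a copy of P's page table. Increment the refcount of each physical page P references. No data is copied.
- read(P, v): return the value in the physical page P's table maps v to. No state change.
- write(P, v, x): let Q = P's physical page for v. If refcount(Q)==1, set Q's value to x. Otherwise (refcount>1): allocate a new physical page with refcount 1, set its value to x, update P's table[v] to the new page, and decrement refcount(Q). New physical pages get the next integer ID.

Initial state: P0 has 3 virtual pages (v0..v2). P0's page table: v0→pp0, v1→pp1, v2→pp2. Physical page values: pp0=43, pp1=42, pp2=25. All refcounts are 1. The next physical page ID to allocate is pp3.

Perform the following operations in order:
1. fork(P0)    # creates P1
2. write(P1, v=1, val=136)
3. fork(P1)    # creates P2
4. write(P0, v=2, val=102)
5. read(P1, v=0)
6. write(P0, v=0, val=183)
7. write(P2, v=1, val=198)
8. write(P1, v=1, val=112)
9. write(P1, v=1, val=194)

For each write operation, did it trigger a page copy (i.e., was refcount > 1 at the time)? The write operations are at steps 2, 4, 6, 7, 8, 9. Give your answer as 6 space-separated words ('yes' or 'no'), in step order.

Op 1: fork(P0) -> P1. 3 ppages; refcounts: pp0:2 pp1:2 pp2:2
Op 2: write(P1, v1, 136). refcount(pp1)=2>1 -> COPY to pp3. 4 ppages; refcounts: pp0:2 pp1:1 pp2:2 pp3:1
Op 3: fork(P1) -> P2. 4 ppages; refcounts: pp0:3 pp1:1 pp2:3 pp3:2
Op 4: write(P0, v2, 102). refcount(pp2)=3>1 -> COPY to pp4. 5 ppages; refcounts: pp0:3 pp1:1 pp2:2 pp3:2 pp4:1
Op 5: read(P1, v0) -> 43. No state change.
Op 6: write(P0, v0, 183). refcount(pp0)=3>1 -> COPY to pp5. 6 ppages; refcounts: pp0:2 pp1:1 pp2:2 pp3:2 pp4:1 pp5:1
Op 7: write(P2, v1, 198). refcount(pp3)=2>1 -> COPY to pp6. 7 ppages; refcounts: pp0:2 pp1:1 pp2:2 pp3:1 pp4:1 pp5:1 pp6:1
Op 8: write(P1, v1, 112). refcount(pp3)=1 -> write in place. 7 ppages; refcounts: pp0:2 pp1:1 pp2:2 pp3:1 pp4:1 pp5:1 pp6:1
Op 9: write(P1, v1, 194). refcount(pp3)=1 -> write in place. 7 ppages; refcounts: pp0:2 pp1:1 pp2:2 pp3:1 pp4:1 pp5:1 pp6:1

yes yes yes yes no no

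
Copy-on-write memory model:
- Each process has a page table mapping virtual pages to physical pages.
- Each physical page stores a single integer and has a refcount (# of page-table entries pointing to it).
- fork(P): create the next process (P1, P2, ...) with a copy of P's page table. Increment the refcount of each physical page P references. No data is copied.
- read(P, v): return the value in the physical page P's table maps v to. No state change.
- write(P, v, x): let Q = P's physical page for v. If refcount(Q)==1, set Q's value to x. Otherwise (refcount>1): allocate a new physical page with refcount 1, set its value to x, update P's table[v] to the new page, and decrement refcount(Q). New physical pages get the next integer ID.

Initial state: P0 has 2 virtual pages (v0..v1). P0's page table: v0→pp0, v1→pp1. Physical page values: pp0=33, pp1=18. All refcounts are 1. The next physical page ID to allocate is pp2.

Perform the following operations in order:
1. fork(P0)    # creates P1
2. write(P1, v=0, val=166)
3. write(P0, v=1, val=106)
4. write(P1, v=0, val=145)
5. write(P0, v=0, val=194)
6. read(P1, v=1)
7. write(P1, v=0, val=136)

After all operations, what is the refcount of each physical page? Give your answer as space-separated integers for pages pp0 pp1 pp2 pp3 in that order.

Answer: 1 1 1 1

Derivation:
Op 1: fork(P0) -> P1. 2 ppages; refcounts: pp0:2 pp1:2
Op 2: write(P1, v0, 166). refcount(pp0)=2>1 -> COPY to pp2. 3 ppages; refcounts: pp0:1 pp1:2 pp2:1
Op 3: write(P0, v1, 106). refcount(pp1)=2>1 -> COPY to pp3. 4 ppages; refcounts: pp0:1 pp1:1 pp2:1 pp3:1
Op 4: write(P1, v0, 145). refcount(pp2)=1 -> write in place. 4 ppages; refcounts: pp0:1 pp1:1 pp2:1 pp3:1
Op 5: write(P0, v0, 194). refcount(pp0)=1 -> write in place. 4 ppages; refcounts: pp0:1 pp1:1 pp2:1 pp3:1
Op 6: read(P1, v1) -> 18. No state change.
Op 7: write(P1, v0, 136). refcount(pp2)=1 -> write in place. 4 ppages; refcounts: pp0:1 pp1:1 pp2:1 pp3:1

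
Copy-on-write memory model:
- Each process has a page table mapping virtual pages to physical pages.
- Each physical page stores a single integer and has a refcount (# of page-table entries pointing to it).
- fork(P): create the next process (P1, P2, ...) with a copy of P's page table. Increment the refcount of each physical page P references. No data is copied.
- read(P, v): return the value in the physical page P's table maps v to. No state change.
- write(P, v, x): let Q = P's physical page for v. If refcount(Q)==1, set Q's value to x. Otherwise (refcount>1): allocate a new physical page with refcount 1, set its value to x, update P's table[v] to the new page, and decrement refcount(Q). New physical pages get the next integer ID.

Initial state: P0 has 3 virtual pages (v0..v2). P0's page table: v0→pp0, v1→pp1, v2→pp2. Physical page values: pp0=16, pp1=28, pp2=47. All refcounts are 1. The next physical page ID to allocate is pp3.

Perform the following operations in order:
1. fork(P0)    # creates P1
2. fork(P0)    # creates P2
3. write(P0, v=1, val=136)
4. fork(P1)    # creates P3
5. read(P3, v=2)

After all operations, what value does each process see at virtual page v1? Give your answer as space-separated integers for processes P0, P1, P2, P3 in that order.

Op 1: fork(P0) -> P1. 3 ppages; refcounts: pp0:2 pp1:2 pp2:2
Op 2: fork(P0) -> P2. 3 ppages; refcounts: pp0:3 pp1:3 pp2:3
Op 3: write(P0, v1, 136). refcount(pp1)=3>1 -> COPY to pp3. 4 ppages; refcounts: pp0:3 pp1:2 pp2:3 pp3:1
Op 4: fork(P1) -> P3. 4 ppages; refcounts: pp0:4 pp1:3 pp2:4 pp3:1
Op 5: read(P3, v2) -> 47. No state change.
P0: v1 -> pp3 = 136
P1: v1 -> pp1 = 28
P2: v1 -> pp1 = 28
P3: v1 -> pp1 = 28

Answer: 136 28 28 28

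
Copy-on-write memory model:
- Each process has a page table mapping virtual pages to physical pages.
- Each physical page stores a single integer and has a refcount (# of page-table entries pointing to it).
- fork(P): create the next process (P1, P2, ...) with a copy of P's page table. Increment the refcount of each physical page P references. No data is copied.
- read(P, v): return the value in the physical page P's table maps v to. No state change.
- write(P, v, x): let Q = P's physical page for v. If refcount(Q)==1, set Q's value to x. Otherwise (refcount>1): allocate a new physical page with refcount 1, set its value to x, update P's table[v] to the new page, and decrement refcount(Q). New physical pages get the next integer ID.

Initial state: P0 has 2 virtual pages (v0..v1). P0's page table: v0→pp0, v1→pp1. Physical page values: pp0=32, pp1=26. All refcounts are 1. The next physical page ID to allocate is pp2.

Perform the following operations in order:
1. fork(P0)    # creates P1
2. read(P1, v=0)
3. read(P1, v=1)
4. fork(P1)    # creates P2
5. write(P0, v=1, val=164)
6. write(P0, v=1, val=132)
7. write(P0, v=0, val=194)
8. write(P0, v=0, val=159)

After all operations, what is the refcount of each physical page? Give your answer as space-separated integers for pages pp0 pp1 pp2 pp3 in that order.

Answer: 2 2 1 1

Derivation:
Op 1: fork(P0) -> P1. 2 ppages; refcounts: pp0:2 pp1:2
Op 2: read(P1, v0) -> 32. No state change.
Op 3: read(P1, v1) -> 26. No state change.
Op 4: fork(P1) -> P2. 2 ppages; refcounts: pp0:3 pp1:3
Op 5: write(P0, v1, 164). refcount(pp1)=3>1 -> COPY to pp2. 3 ppages; refcounts: pp0:3 pp1:2 pp2:1
Op 6: write(P0, v1, 132). refcount(pp2)=1 -> write in place. 3 ppages; refcounts: pp0:3 pp1:2 pp2:1
Op 7: write(P0, v0, 194). refcount(pp0)=3>1 -> COPY to pp3. 4 ppages; refcounts: pp0:2 pp1:2 pp2:1 pp3:1
Op 8: write(P0, v0, 159). refcount(pp3)=1 -> write in place. 4 ppages; refcounts: pp0:2 pp1:2 pp2:1 pp3:1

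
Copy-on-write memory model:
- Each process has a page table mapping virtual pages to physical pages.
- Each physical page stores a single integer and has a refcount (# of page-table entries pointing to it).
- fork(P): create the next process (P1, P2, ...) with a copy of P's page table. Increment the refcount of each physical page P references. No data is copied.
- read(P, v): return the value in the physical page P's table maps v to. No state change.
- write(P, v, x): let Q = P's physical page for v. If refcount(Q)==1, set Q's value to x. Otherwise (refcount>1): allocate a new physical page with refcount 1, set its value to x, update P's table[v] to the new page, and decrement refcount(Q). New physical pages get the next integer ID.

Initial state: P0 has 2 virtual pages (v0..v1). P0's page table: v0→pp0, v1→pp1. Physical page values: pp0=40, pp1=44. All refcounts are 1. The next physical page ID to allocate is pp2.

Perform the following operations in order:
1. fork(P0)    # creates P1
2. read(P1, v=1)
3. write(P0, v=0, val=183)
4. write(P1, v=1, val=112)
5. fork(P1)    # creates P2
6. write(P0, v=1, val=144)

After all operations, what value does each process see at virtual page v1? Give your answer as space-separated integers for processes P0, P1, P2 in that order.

Answer: 144 112 112

Derivation:
Op 1: fork(P0) -> P1. 2 ppages; refcounts: pp0:2 pp1:2
Op 2: read(P1, v1) -> 44. No state change.
Op 3: write(P0, v0, 183). refcount(pp0)=2>1 -> COPY to pp2. 3 ppages; refcounts: pp0:1 pp1:2 pp2:1
Op 4: write(P1, v1, 112). refcount(pp1)=2>1 -> COPY to pp3. 4 ppages; refcounts: pp0:1 pp1:1 pp2:1 pp3:1
Op 5: fork(P1) -> P2. 4 ppages; refcounts: pp0:2 pp1:1 pp2:1 pp3:2
Op 6: write(P0, v1, 144). refcount(pp1)=1 -> write in place. 4 ppages; refcounts: pp0:2 pp1:1 pp2:1 pp3:2
P0: v1 -> pp1 = 144
P1: v1 -> pp3 = 112
P2: v1 -> pp3 = 112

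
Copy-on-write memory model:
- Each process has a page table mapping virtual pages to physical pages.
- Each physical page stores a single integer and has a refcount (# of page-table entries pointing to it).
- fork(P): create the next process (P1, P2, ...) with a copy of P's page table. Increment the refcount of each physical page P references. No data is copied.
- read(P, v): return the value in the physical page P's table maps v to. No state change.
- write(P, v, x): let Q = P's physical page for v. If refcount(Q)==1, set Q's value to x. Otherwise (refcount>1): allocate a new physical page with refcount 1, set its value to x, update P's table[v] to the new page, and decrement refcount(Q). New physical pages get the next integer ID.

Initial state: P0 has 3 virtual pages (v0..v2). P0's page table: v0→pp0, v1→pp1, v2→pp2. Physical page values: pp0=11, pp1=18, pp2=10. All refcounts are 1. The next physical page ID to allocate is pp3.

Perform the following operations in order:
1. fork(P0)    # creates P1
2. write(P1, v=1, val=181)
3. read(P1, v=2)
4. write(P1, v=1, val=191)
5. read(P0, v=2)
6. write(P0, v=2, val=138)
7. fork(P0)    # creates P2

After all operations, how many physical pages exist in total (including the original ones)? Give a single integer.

Answer: 5

Derivation:
Op 1: fork(P0) -> P1. 3 ppages; refcounts: pp0:2 pp1:2 pp2:2
Op 2: write(P1, v1, 181). refcount(pp1)=2>1 -> COPY to pp3. 4 ppages; refcounts: pp0:2 pp1:1 pp2:2 pp3:1
Op 3: read(P1, v2) -> 10. No state change.
Op 4: write(P1, v1, 191). refcount(pp3)=1 -> write in place. 4 ppages; refcounts: pp0:2 pp1:1 pp2:2 pp3:1
Op 5: read(P0, v2) -> 10. No state change.
Op 6: write(P0, v2, 138). refcount(pp2)=2>1 -> COPY to pp4. 5 ppages; refcounts: pp0:2 pp1:1 pp2:1 pp3:1 pp4:1
Op 7: fork(P0) -> P2. 5 ppages; refcounts: pp0:3 pp1:2 pp2:1 pp3:1 pp4:2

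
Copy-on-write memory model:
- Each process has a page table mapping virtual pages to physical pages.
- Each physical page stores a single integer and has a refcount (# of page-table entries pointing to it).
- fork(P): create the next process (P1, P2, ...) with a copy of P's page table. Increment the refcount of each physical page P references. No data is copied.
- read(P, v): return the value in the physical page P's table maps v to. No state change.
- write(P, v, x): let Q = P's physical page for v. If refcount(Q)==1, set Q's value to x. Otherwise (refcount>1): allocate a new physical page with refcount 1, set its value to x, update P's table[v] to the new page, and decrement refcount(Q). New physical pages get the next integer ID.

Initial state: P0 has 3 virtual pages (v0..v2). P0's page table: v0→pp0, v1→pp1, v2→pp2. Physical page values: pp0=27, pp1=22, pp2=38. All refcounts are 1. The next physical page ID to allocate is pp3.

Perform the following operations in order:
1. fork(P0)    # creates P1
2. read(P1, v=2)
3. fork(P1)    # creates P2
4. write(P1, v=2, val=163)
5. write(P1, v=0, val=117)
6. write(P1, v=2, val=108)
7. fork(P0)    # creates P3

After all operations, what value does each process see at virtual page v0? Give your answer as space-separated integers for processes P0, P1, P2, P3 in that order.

Answer: 27 117 27 27

Derivation:
Op 1: fork(P0) -> P1. 3 ppages; refcounts: pp0:2 pp1:2 pp2:2
Op 2: read(P1, v2) -> 38. No state change.
Op 3: fork(P1) -> P2. 3 ppages; refcounts: pp0:3 pp1:3 pp2:3
Op 4: write(P1, v2, 163). refcount(pp2)=3>1 -> COPY to pp3. 4 ppages; refcounts: pp0:3 pp1:3 pp2:2 pp3:1
Op 5: write(P1, v0, 117). refcount(pp0)=3>1 -> COPY to pp4. 5 ppages; refcounts: pp0:2 pp1:3 pp2:2 pp3:1 pp4:1
Op 6: write(P1, v2, 108). refcount(pp3)=1 -> write in place. 5 ppages; refcounts: pp0:2 pp1:3 pp2:2 pp3:1 pp4:1
Op 7: fork(P0) -> P3. 5 ppages; refcounts: pp0:3 pp1:4 pp2:3 pp3:1 pp4:1
P0: v0 -> pp0 = 27
P1: v0 -> pp4 = 117
P2: v0 -> pp0 = 27
P3: v0 -> pp0 = 27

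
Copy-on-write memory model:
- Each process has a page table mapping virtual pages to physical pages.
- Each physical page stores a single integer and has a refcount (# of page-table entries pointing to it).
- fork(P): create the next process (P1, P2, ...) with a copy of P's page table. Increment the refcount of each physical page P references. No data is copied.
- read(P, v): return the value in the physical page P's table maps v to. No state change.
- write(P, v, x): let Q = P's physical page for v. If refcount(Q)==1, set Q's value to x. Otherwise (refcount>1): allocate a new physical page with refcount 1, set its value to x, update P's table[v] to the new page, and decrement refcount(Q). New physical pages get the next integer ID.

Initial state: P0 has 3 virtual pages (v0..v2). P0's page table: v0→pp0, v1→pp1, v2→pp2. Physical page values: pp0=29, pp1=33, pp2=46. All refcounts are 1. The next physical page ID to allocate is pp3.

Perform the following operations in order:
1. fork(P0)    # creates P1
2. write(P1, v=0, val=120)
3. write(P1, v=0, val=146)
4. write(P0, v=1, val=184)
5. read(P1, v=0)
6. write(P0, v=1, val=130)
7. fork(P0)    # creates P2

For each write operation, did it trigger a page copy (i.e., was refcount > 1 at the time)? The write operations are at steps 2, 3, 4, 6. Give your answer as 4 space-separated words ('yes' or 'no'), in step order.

Op 1: fork(P0) -> P1. 3 ppages; refcounts: pp0:2 pp1:2 pp2:2
Op 2: write(P1, v0, 120). refcount(pp0)=2>1 -> COPY to pp3. 4 ppages; refcounts: pp0:1 pp1:2 pp2:2 pp3:1
Op 3: write(P1, v0, 146). refcount(pp3)=1 -> write in place. 4 ppages; refcounts: pp0:1 pp1:2 pp2:2 pp3:1
Op 4: write(P0, v1, 184). refcount(pp1)=2>1 -> COPY to pp4. 5 ppages; refcounts: pp0:1 pp1:1 pp2:2 pp3:1 pp4:1
Op 5: read(P1, v0) -> 146. No state change.
Op 6: write(P0, v1, 130). refcount(pp4)=1 -> write in place. 5 ppages; refcounts: pp0:1 pp1:1 pp2:2 pp3:1 pp4:1
Op 7: fork(P0) -> P2. 5 ppages; refcounts: pp0:2 pp1:1 pp2:3 pp3:1 pp4:2

yes no yes no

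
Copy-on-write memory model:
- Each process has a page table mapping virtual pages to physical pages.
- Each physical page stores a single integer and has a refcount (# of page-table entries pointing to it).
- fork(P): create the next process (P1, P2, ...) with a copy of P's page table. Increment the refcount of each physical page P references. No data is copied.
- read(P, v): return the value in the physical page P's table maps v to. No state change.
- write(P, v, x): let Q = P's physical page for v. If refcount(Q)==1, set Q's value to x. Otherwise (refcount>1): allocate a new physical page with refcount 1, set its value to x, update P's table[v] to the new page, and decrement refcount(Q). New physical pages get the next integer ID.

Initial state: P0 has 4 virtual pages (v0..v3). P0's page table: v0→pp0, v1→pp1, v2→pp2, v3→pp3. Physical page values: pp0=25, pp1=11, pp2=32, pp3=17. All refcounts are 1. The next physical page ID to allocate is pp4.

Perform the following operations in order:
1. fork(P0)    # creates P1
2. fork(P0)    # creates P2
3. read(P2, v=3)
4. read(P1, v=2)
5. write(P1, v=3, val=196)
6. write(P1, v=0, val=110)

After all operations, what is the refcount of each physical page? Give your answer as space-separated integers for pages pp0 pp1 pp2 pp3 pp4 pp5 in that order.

Op 1: fork(P0) -> P1. 4 ppages; refcounts: pp0:2 pp1:2 pp2:2 pp3:2
Op 2: fork(P0) -> P2. 4 ppages; refcounts: pp0:3 pp1:3 pp2:3 pp3:3
Op 3: read(P2, v3) -> 17. No state change.
Op 4: read(P1, v2) -> 32. No state change.
Op 5: write(P1, v3, 196). refcount(pp3)=3>1 -> COPY to pp4. 5 ppages; refcounts: pp0:3 pp1:3 pp2:3 pp3:2 pp4:1
Op 6: write(P1, v0, 110). refcount(pp0)=3>1 -> COPY to pp5. 6 ppages; refcounts: pp0:2 pp1:3 pp2:3 pp3:2 pp4:1 pp5:1

Answer: 2 3 3 2 1 1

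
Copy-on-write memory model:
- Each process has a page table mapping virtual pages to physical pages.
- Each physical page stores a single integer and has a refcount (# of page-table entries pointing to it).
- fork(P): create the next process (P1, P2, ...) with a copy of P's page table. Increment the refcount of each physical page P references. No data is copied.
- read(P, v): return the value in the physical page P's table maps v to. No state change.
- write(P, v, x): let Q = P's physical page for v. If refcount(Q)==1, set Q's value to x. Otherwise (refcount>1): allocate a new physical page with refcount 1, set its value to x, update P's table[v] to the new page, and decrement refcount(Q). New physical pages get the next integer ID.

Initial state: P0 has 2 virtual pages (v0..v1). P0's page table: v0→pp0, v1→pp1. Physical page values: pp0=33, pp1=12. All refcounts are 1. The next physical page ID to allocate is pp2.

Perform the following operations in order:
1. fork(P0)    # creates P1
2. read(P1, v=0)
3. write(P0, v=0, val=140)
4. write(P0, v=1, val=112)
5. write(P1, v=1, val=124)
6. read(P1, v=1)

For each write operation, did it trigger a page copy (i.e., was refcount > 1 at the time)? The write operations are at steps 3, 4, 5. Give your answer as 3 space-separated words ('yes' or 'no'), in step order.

Op 1: fork(P0) -> P1. 2 ppages; refcounts: pp0:2 pp1:2
Op 2: read(P1, v0) -> 33. No state change.
Op 3: write(P0, v0, 140). refcount(pp0)=2>1 -> COPY to pp2. 3 ppages; refcounts: pp0:1 pp1:2 pp2:1
Op 4: write(P0, v1, 112). refcount(pp1)=2>1 -> COPY to pp3. 4 ppages; refcounts: pp0:1 pp1:1 pp2:1 pp3:1
Op 5: write(P1, v1, 124). refcount(pp1)=1 -> write in place. 4 ppages; refcounts: pp0:1 pp1:1 pp2:1 pp3:1
Op 6: read(P1, v1) -> 124. No state change.

yes yes no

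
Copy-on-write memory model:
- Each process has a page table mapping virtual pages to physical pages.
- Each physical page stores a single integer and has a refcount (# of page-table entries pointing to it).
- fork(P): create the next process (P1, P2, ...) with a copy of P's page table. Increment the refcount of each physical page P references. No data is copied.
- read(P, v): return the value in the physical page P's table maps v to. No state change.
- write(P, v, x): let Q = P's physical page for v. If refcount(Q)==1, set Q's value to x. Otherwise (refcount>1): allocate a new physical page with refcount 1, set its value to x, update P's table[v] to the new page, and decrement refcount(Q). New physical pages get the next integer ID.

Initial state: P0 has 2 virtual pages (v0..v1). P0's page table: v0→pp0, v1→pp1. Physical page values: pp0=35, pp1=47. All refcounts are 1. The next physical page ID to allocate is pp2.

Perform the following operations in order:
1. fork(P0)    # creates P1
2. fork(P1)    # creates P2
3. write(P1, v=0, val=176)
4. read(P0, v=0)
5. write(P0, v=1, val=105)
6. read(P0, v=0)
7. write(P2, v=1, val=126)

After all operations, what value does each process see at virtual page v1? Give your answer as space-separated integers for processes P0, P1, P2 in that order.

Op 1: fork(P0) -> P1. 2 ppages; refcounts: pp0:2 pp1:2
Op 2: fork(P1) -> P2. 2 ppages; refcounts: pp0:3 pp1:3
Op 3: write(P1, v0, 176). refcount(pp0)=3>1 -> COPY to pp2. 3 ppages; refcounts: pp0:2 pp1:3 pp2:1
Op 4: read(P0, v0) -> 35. No state change.
Op 5: write(P0, v1, 105). refcount(pp1)=3>1 -> COPY to pp3. 4 ppages; refcounts: pp0:2 pp1:2 pp2:1 pp3:1
Op 6: read(P0, v0) -> 35. No state change.
Op 7: write(P2, v1, 126). refcount(pp1)=2>1 -> COPY to pp4. 5 ppages; refcounts: pp0:2 pp1:1 pp2:1 pp3:1 pp4:1
P0: v1 -> pp3 = 105
P1: v1 -> pp1 = 47
P2: v1 -> pp4 = 126

Answer: 105 47 126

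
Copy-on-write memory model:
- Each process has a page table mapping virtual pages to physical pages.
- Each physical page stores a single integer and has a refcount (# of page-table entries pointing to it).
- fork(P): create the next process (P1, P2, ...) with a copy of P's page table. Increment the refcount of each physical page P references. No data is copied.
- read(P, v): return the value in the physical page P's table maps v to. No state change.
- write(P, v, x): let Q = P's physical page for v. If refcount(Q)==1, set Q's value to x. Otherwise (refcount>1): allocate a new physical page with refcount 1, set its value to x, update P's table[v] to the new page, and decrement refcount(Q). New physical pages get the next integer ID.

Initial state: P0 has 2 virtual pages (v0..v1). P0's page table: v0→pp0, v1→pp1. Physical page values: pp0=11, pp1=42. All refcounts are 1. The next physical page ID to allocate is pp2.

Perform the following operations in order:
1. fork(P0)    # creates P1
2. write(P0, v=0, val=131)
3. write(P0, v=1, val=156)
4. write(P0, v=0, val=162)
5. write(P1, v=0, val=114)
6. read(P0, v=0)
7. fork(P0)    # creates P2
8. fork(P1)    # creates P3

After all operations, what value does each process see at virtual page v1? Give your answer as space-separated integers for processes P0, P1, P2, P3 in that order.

Op 1: fork(P0) -> P1. 2 ppages; refcounts: pp0:2 pp1:2
Op 2: write(P0, v0, 131). refcount(pp0)=2>1 -> COPY to pp2. 3 ppages; refcounts: pp0:1 pp1:2 pp2:1
Op 3: write(P0, v1, 156). refcount(pp1)=2>1 -> COPY to pp3. 4 ppages; refcounts: pp0:1 pp1:1 pp2:1 pp3:1
Op 4: write(P0, v0, 162). refcount(pp2)=1 -> write in place. 4 ppages; refcounts: pp0:1 pp1:1 pp2:1 pp3:1
Op 5: write(P1, v0, 114). refcount(pp0)=1 -> write in place. 4 ppages; refcounts: pp0:1 pp1:1 pp2:1 pp3:1
Op 6: read(P0, v0) -> 162. No state change.
Op 7: fork(P0) -> P2. 4 ppages; refcounts: pp0:1 pp1:1 pp2:2 pp3:2
Op 8: fork(P1) -> P3. 4 ppages; refcounts: pp0:2 pp1:2 pp2:2 pp3:2
P0: v1 -> pp3 = 156
P1: v1 -> pp1 = 42
P2: v1 -> pp3 = 156
P3: v1 -> pp1 = 42

Answer: 156 42 156 42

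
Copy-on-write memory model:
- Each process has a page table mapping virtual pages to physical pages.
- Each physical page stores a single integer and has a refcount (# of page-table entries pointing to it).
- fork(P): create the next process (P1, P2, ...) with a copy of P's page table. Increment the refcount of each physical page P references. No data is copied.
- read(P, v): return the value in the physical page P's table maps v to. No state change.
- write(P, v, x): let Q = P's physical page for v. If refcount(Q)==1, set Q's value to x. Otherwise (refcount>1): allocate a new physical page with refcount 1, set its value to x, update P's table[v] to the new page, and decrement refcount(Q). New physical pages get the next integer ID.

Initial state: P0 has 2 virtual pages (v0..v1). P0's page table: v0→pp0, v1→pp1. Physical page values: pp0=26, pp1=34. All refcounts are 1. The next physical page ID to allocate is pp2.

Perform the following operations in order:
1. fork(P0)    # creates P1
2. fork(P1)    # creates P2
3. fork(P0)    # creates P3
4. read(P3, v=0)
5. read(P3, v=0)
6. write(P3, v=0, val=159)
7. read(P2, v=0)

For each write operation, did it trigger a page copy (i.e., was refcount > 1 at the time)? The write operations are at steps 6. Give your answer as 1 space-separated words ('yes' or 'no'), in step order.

Op 1: fork(P0) -> P1. 2 ppages; refcounts: pp0:2 pp1:2
Op 2: fork(P1) -> P2. 2 ppages; refcounts: pp0:3 pp1:3
Op 3: fork(P0) -> P3. 2 ppages; refcounts: pp0:4 pp1:4
Op 4: read(P3, v0) -> 26. No state change.
Op 5: read(P3, v0) -> 26. No state change.
Op 6: write(P3, v0, 159). refcount(pp0)=4>1 -> COPY to pp2. 3 ppages; refcounts: pp0:3 pp1:4 pp2:1
Op 7: read(P2, v0) -> 26. No state change.

yes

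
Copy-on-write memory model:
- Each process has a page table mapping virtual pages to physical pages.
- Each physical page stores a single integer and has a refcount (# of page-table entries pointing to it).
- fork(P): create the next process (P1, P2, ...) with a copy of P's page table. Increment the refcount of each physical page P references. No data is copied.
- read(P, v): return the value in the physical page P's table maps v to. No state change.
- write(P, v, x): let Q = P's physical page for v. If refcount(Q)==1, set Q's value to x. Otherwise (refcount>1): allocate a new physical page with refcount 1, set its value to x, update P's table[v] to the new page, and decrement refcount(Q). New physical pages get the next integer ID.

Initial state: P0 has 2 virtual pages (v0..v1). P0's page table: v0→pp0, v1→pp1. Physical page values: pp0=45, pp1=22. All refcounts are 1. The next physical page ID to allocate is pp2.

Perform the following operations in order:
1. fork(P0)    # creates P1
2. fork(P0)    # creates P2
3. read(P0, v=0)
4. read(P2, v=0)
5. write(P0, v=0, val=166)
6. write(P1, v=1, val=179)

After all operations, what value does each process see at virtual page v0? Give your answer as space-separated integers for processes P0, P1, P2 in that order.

Answer: 166 45 45

Derivation:
Op 1: fork(P0) -> P1. 2 ppages; refcounts: pp0:2 pp1:2
Op 2: fork(P0) -> P2. 2 ppages; refcounts: pp0:3 pp1:3
Op 3: read(P0, v0) -> 45. No state change.
Op 4: read(P2, v0) -> 45. No state change.
Op 5: write(P0, v0, 166). refcount(pp0)=3>1 -> COPY to pp2. 3 ppages; refcounts: pp0:2 pp1:3 pp2:1
Op 6: write(P1, v1, 179). refcount(pp1)=3>1 -> COPY to pp3. 4 ppages; refcounts: pp0:2 pp1:2 pp2:1 pp3:1
P0: v0 -> pp2 = 166
P1: v0 -> pp0 = 45
P2: v0 -> pp0 = 45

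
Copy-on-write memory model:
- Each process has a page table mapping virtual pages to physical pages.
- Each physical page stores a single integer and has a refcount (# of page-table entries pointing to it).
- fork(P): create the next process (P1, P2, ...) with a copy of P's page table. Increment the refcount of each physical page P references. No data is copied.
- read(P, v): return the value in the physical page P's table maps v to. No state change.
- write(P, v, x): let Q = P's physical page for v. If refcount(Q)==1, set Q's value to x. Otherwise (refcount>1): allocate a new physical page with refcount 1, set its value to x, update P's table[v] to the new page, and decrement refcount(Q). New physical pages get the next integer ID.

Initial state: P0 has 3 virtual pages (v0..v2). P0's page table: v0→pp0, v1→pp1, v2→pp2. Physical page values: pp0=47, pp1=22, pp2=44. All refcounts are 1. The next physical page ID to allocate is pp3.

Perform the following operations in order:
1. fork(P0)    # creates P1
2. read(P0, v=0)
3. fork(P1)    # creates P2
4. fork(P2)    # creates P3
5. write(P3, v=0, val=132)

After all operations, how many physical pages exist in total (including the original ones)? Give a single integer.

Answer: 4

Derivation:
Op 1: fork(P0) -> P1. 3 ppages; refcounts: pp0:2 pp1:2 pp2:2
Op 2: read(P0, v0) -> 47. No state change.
Op 3: fork(P1) -> P2. 3 ppages; refcounts: pp0:3 pp1:3 pp2:3
Op 4: fork(P2) -> P3. 3 ppages; refcounts: pp0:4 pp1:4 pp2:4
Op 5: write(P3, v0, 132). refcount(pp0)=4>1 -> COPY to pp3. 4 ppages; refcounts: pp0:3 pp1:4 pp2:4 pp3:1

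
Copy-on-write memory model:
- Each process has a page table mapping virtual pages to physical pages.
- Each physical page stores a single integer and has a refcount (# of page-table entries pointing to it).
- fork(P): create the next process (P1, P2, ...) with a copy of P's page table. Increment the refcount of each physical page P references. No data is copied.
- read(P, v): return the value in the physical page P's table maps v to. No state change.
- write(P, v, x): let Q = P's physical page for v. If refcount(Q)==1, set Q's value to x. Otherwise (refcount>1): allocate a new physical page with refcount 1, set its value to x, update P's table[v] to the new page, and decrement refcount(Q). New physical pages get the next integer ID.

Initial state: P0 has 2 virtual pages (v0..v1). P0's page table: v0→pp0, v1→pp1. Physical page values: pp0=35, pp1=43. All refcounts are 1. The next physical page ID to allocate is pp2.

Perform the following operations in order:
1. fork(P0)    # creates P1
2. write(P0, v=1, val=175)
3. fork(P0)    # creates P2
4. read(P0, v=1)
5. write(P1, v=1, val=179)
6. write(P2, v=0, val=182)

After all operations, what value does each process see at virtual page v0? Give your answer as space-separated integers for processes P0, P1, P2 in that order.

Answer: 35 35 182

Derivation:
Op 1: fork(P0) -> P1. 2 ppages; refcounts: pp0:2 pp1:2
Op 2: write(P0, v1, 175). refcount(pp1)=2>1 -> COPY to pp2. 3 ppages; refcounts: pp0:2 pp1:1 pp2:1
Op 3: fork(P0) -> P2. 3 ppages; refcounts: pp0:3 pp1:1 pp2:2
Op 4: read(P0, v1) -> 175. No state change.
Op 5: write(P1, v1, 179). refcount(pp1)=1 -> write in place. 3 ppages; refcounts: pp0:3 pp1:1 pp2:2
Op 6: write(P2, v0, 182). refcount(pp0)=3>1 -> COPY to pp3. 4 ppages; refcounts: pp0:2 pp1:1 pp2:2 pp3:1
P0: v0 -> pp0 = 35
P1: v0 -> pp0 = 35
P2: v0 -> pp3 = 182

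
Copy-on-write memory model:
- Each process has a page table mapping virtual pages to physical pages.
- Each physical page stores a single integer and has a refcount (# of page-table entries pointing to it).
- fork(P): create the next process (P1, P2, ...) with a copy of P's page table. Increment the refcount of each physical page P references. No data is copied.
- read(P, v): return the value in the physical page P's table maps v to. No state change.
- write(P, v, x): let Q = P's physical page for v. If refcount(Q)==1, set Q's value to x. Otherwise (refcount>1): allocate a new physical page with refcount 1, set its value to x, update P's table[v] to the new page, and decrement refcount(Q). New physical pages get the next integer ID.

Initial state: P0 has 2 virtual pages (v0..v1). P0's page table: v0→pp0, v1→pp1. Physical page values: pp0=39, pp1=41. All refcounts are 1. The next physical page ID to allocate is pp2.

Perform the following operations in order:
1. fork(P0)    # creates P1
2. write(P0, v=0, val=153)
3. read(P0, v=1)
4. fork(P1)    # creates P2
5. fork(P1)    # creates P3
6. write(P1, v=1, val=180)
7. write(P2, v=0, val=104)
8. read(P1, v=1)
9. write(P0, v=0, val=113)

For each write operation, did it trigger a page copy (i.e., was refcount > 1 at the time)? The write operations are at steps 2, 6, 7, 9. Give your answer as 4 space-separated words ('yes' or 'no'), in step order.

Op 1: fork(P0) -> P1. 2 ppages; refcounts: pp0:2 pp1:2
Op 2: write(P0, v0, 153). refcount(pp0)=2>1 -> COPY to pp2. 3 ppages; refcounts: pp0:1 pp1:2 pp2:1
Op 3: read(P0, v1) -> 41. No state change.
Op 4: fork(P1) -> P2. 3 ppages; refcounts: pp0:2 pp1:3 pp2:1
Op 5: fork(P1) -> P3. 3 ppages; refcounts: pp0:3 pp1:4 pp2:1
Op 6: write(P1, v1, 180). refcount(pp1)=4>1 -> COPY to pp3. 4 ppages; refcounts: pp0:3 pp1:3 pp2:1 pp3:1
Op 7: write(P2, v0, 104). refcount(pp0)=3>1 -> COPY to pp4. 5 ppages; refcounts: pp0:2 pp1:3 pp2:1 pp3:1 pp4:1
Op 8: read(P1, v1) -> 180. No state change.
Op 9: write(P0, v0, 113). refcount(pp2)=1 -> write in place. 5 ppages; refcounts: pp0:2 pp1:3 pp2:1 pp3:1 pp4:1

yes yes yes no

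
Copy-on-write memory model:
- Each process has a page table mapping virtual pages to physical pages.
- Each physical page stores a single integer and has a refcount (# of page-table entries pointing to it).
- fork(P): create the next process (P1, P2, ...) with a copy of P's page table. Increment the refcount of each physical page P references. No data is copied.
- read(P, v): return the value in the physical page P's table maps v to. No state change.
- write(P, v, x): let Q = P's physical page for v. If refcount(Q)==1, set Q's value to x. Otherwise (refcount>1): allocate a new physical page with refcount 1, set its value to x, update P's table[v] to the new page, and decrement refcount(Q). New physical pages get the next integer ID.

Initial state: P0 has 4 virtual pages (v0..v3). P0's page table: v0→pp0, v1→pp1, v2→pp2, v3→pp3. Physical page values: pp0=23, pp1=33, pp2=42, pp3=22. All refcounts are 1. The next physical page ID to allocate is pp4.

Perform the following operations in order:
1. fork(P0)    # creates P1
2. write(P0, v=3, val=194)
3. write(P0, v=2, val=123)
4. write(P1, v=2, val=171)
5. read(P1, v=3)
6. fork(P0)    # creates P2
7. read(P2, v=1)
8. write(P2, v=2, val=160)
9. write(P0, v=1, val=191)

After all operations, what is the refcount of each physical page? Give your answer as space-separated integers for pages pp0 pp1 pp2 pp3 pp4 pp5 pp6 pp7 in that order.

Answer: 3 2 1 1 2 1 1 1

Derivation:
Op 1: fork(P0) -> P1. 4 ppages; refcounts: pp0:2 pp1:2 pp2:2 pp3:2
Op 2: write(P0, v3, 194). refcount(pp3)=2>1 -> COPY to pp4. 5 ppages; refcounts: pp0:2 pp1:2 pp2:2 pp3:1 pp4:1
Op 3: write(P0, v2, 123). refcount(pp2)=2>1 -> COPY to pp5. 6 ppages; refcounts: pp0:2 pp1:2 pp2:1 pp3:1 pp4:1 pp5:1
Op 4: write(P1, v2, 171). refcount(pp2)=1 -> write in place. 6 ppages; refcounts: pp0:2 pp1:2 pp2:1 pp3:1 pp4:1 pp5:1
Op 5: read(P1, v3) -> 22. No state change.
Op 6: fork(P0) -> P2. 6 ppages; refcounts: pp0:3 pp1:3 pp2:1 pp3:1 pp4:2 pp5:2
Op 7: read(P2, v1) -> 33. No state change.
Op 8: write(P2, v2, 160). refcount(pp5)=2>1 -> COPY to pp6. 7 ppages; refcounts: pp0:3 pp1:3 pp2:1 pp3:1 pp4:2 pp5:1 pp6:1
Op 9: write(P0, v1, 191). refcount(pp1)=3>1 -> COPY to pp7. 8 ppages; refcounts: pp0:3 pp1:2 pp2:1 pp3:1 pp4:2 pp5:1 pp6:1 pp7:1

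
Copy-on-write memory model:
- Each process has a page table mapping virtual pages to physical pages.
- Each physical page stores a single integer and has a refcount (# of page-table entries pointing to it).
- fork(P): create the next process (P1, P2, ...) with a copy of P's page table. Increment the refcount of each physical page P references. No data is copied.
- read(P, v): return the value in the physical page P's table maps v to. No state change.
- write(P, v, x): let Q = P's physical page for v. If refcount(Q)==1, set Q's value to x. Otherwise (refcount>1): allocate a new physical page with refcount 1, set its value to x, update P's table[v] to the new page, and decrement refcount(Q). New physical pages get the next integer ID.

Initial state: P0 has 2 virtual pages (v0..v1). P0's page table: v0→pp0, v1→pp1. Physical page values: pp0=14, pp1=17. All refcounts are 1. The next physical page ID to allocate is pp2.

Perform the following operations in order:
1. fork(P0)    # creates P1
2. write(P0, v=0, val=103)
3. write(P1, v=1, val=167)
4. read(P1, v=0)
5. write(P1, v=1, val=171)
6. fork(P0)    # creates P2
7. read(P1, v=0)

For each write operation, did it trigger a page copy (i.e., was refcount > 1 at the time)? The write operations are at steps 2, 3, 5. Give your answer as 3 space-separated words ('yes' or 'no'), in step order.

Op 1: fork(P0) -> P1. 2 ppages; refcounts: pp0:2 pp1:2
Op 2: write(P0, v0, 103). refcount(pp0)=2>1 -> COPY to pp2. 3 ppages; refcounts: pp0:1 pp1:2 pp2:1
Op 3: write(P1, v1, 167). refcount(pp1)=2>1 -> COPY to pp3. 4 ppages; refcounts: pp0:1 pp1:1 pp2:1 pp3:1
Op 4: read(P1, v0) -> 14. No state change.
Op 5: write(P1, v1, 171). refcount(pp3)=1 -> write in place. 4 ppages; refcounts: pp0:1 pp1:1 pp2:1 pp3:1
Op 6: fork(P0) -> P2. 4 ppages; refcounts: pp0:1 pp1:2 pp2:2 pp3:1
Op 7: read(P1, v0) -> 14. No state change.

yes yes no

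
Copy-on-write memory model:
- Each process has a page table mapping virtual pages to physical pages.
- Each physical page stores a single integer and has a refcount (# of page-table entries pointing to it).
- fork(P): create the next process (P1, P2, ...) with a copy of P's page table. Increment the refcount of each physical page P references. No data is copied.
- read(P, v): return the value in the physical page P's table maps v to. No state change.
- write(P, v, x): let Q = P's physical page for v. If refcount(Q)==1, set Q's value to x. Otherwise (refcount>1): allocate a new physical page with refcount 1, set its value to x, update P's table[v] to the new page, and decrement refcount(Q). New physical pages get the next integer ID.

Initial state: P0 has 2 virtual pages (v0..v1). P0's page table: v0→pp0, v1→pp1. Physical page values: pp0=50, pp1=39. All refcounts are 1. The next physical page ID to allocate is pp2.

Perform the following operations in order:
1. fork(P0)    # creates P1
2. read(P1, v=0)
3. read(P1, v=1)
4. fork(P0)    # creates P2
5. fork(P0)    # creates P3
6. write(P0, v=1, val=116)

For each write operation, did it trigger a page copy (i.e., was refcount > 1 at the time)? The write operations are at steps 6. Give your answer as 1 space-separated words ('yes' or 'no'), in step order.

Op 1: fork(P0) -> P1. 2 ppages; refcounts: pp0:2 pp1:2
Op 2: read(P1, v0) -> 50. No state change.
Op 3: read(P1, v1) -> 39. No state change.
Op 4: fork(P0) -> P2. 2 ppages; refcounts: pp0:3 pp1:3
Op 5: fork(P0) -> P3. 2 ppages; refcounts: pp0:4 pp1:4
Op 6: write(P0, v1, 116). refcount(pp1)=4>1 -> COPY to pp2. 3 ppages; refcounts: pp0:4 pp1:3 pp2:1

yes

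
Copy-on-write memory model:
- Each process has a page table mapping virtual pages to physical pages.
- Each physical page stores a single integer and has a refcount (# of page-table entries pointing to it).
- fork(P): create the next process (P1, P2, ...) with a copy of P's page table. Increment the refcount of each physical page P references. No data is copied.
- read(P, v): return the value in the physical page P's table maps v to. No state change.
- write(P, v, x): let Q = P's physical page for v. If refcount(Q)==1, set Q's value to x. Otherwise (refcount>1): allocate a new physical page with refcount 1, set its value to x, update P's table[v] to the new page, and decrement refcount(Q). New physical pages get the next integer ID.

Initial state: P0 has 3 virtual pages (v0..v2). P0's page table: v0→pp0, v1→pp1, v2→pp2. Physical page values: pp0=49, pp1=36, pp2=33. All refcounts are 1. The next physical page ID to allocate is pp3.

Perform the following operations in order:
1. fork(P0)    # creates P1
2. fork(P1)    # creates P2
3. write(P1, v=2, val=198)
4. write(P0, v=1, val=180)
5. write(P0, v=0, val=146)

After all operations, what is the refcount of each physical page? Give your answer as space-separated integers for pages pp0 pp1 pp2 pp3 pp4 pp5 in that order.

Answer: 2 2 2 1 1 1

Derivation:
Op 1: fork(P0) -> P1. 3 ppages; refcounts: pp0:2 pp1:2 pp2:2
Op 2: fork(P1) -> P2. 3 ppages; refcounts: pp0:3 pp1:3 pp2:3
Op 3: write(P1, v2, 198). refcount(pp2)=3>1 -> COPY to pp3. 4 ppages; refcounts: pp0:3 pp1:3 pp2:2 pp3:1
Op 4: write(P0, v1, 180). refcount(pp1)=3>1 -> COPY to pp4. 5 ppages; refcounts: pp0:3 pp1:2 pp2:2 pp3:1 pp4:1
Op 5: write(P0, v0, 146). refcount(pp0)=3>1 -> COPY to pp5. 6 ppages; refcounts: pp0:2 pp1:2 pp2:2 pp3:1 pp4:1 pp5:1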